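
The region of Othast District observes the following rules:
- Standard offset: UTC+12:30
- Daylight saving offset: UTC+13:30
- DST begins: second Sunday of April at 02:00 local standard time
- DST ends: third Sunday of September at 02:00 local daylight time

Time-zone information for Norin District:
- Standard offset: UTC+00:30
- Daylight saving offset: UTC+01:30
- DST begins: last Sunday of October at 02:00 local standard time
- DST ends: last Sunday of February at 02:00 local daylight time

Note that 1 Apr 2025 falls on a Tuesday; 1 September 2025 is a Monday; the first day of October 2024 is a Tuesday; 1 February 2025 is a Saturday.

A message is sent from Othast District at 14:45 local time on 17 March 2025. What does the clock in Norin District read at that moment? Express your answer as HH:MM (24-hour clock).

02:45

1 April 2025 is a Tuesday, so the first Sunday is April 6 and the second is April 13.
1 September 2025 is a Monday, so the first Sunday is September 7 and the third is September 21.
Daylight saving runs 13 April – 21 September; 17 March 2025 is outside that window, so Othast District is on standard time at UTC+12:30.
14:45 Othast District − 12h30m = 02:15 UTC.
1 October 2024 is a Tuesday, so Sundays fall on 6, 13, 20, 27; the last is October 27.
1 February 2025 is a Saturday, so Sundays fall on 2, 9, 16, 23; the last is February 23.
At the standard offset (UTC+00:30), 02:15 UTC + 0h30m = 02:45 Norin District standard time.
The standard-time date in Norin District, 17 March 2025, is outside the daylight-saving period (27 October 2024 – 23 February 2025), so Norin District is on standard time, UTC+00:30.
02:15 UTC + 0h30m = 02:45 Norin District.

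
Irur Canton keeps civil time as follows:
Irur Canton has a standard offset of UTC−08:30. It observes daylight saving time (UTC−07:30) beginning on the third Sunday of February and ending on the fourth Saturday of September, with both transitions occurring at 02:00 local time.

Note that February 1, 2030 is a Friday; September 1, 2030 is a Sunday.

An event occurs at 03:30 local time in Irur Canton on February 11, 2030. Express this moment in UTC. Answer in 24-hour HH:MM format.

12:00

1 February 2030 is a Friday, so the first Sunday is February 3 and the third is February 17.
1 September 2030 is a Sunday, so the first Saturday is September 7 and the fourth is September 28.
Daylight saving runs 17 February – 28 September; February 11, 2030 is outside that window, so Irur Canton is on standard time at UTC−08:30.
03:30 local + 8h30m = 12:00 UTC.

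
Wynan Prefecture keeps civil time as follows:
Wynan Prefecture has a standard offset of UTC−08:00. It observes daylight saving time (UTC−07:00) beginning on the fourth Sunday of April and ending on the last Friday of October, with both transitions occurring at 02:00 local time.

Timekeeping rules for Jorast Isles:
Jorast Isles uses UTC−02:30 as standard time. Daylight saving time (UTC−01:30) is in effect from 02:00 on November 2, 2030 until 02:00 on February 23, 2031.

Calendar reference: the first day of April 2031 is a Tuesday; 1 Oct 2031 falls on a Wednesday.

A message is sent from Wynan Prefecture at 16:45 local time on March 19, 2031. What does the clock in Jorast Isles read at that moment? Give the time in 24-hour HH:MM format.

1 April 2031 is a Tuesday, so the first Sunday is April 6 and the fourth is April 27.
1 October 2031 is a Wednesday, so Fridays fall on 3, 10, 17, 24, 31; the last is October 31.
Daylight saving runs 27 April – 31 October; March 19, 2031 is outside that window, so Wynan Prefecture is on standard time at UTC−08:00.
16:45 Wynan Prefecture + 8h = 00:45 UTC (rolling into the next day, 20 March 2031).
At the standard offset (UTC−02:30), 00:45 UTC − 2h30m = 22:15 Jorast Isles standard time (rolling into the previous day, 19 March 2031).
The standard-time date in Jorast Isles, March 19, 2031, does not fall between 2 November 2030 and 23 February 2031, so daylight saving is not in effect and Jorast Isles is at UTC−02:30.
00:45 UTC − 2h30m = 22:15 Jorast Isles (rolling into the previous day, 19 March 2031).

22:15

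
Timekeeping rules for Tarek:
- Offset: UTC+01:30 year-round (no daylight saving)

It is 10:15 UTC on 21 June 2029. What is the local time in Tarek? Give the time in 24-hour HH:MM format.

Tarek has no daylight saving, so its offset is UTC+01:30 year-round.
10:15 UTC + 1h30m = 11:45 local.

11:45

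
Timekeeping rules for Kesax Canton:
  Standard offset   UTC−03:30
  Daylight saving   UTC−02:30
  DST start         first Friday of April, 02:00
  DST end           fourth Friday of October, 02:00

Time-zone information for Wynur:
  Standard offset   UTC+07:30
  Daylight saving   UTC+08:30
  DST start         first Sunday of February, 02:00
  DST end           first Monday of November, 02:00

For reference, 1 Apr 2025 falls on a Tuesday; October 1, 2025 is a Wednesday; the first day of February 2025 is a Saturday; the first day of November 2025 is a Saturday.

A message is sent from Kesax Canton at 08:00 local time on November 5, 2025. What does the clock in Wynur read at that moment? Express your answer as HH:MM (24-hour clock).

19:00

1 April 2025 is a Tuesday, so the first Friday is April 4.
1 October 2025 is a Wednesday, so the first Friday is October 3 and the fourth is October 24.
Daylight saving runs 4 April – 24 October; November 5, 2025 is outside that window, so Kesax Canton is on standard time at UTC−03:30.
08:00 Kesax Canton + 3h30m = 11:30 UTC.
1 February 2025 is a Saturday, so the first Sunday is February 2.
1 November 2025 is a Saturday, so the first Monday is November 3.
At the standard offset (UTC+07:30), 11:30 UTC + 7h30m = 19:00 Wynur standard time.
The standard-time date in Wynur, November 5, 2025, is outside the daylight-saving period (2 February – 3 November), so Wynur is on standard time, UTC+07:30.
11:30 UTC + 7h30m = 19:00 Wynur.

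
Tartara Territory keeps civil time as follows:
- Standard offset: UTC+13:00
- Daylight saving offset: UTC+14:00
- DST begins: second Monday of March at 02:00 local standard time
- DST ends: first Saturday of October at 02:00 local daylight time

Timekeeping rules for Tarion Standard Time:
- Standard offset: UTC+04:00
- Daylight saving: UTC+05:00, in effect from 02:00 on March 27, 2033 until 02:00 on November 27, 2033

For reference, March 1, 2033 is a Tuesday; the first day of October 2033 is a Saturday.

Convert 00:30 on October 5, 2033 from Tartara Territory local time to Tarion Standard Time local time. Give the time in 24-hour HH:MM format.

16:30

1 March 2033 is a Tuesday, so the first Monday is March 7 and the second is March 14.
1 October 2033 is a Saturday, so the first Saturday is October 1.
Daylight saving runs 14 March – 1 October; October 5, 2033 is outside that window, so Tartara Territory is on standard time at UTC+13:00.
00:30 Tartara Territory − 13h = 11:30 UTC (rolling into the previous day, 4 October 2033).
At the standard offset (UTC+04:00), 11:30 UTC + 4h = 15:30 Tarion Standard Time standard time.
Daylight saving runs 27 March – 27 November; the standard-time date in Tarion Standard Time, October 4, 2033, is inside that window, so Tarion Standard Time is at UTC+05:00.
11:30 UTC + 5h = 16:30 Tarion Standard Time.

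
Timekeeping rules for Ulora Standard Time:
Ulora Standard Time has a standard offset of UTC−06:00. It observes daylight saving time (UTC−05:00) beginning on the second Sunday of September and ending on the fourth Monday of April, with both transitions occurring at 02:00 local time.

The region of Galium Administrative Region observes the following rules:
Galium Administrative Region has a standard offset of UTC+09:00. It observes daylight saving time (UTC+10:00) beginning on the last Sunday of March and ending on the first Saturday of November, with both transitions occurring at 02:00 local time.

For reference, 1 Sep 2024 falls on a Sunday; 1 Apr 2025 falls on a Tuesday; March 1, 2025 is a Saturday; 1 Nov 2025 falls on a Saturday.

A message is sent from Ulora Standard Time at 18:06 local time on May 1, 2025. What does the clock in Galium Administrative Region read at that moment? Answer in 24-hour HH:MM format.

1 September 2024 is a Sunday, so the first Sunday is September 1 and the second is September 8.
1 April 2025 is a Tuesday, so the first Monday is April 7 and the fourth is April 28.
May 1, 2025 is outside the daylight-saving period (8 September 2024 – 28 April 2025), so Ulora Standard Time is on standard time, UTC−06:00.
18:06 Ulora Standard Time + 6h = 00:06 UTC (rolling into the next day, 2 May 2025).
1 March 2025 is a Saturday, so Sundays fall on 2, 9, 16, 23, 30; the last is March 30.
1 November 2025 is a Saturday, so the first Saturday is November 1.
At the standard offset (UTC+09:00), 00:06 UTC + 9h = 09:06 Galium Administrative Region standard time.
The standard-time date in Galium Administrative Region, May 2, 2025, falls between 30 March and 1 November, so daylight saving is in effect and Galium Administrative Region is at UTC+10:00.
00:06 UTC + 10h = 10:06 Galium Administrative Region.

10:06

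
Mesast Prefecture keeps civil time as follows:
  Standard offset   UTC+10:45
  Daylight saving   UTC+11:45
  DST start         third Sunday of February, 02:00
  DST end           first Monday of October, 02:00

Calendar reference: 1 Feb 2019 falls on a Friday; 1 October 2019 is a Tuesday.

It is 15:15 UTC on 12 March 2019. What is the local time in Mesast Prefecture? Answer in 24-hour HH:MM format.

1 February 2019 is a Friday, so the first Sunday is February 3 and the third is February 17.
1 October 2019 is a Tuesday, so the first Monday is October 7.
At the standard offset (UTC+10:45), 15:15 UTC + 10h45m = 02:00 Mesast Prefecture standard time (rolling into the next day, 13 March 2019).
Daylight saving runs 17 February – 7 October; the standard-time date in Mesast Prefecture, 13 March 2019, is inside that window, so Mesast Prefecture is at UTC+11:45.
15:15 UTC + 11h45m = 03:00 local (rolling into the next day, 13 March 2019).

03:00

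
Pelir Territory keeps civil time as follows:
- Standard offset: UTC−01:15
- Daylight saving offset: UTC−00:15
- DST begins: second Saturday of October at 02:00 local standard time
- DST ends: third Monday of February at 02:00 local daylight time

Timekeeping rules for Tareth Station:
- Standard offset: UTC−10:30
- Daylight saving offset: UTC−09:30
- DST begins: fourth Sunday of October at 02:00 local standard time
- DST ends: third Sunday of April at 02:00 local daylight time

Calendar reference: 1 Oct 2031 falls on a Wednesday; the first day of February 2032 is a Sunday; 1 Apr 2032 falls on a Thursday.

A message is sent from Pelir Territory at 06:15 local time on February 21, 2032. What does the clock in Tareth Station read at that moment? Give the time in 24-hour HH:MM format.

1 October 2031 is a Wednesday, so the first Saturday is October 4 and the second is October 11.
1 February 2032 is a Sunday, so the first Monday is February 2 and the third is February 16.
February 21, 2032 is outside the daylight-saving period (11 October 2031 – 16 February 2032), so Pelir Territory is on standard time, UTC−01:15.
06:15 Pelir Territory + 1h15m = 07:30 UTC.
1 October 2031 is a Wednesday, so the first Sunday is October 5 and the fourth is October 26.
1 April 2032 is a Thursday, so the first Sunday is April 4 and the third is April 18.
At the standard offset (UTC−10:30), 07:30 UTC − 10h30m = 21:00 Tareth Station standard time (rolling into the previous day, 20 February 2032).
The standard-time date in Tareth Station, February 20, 2032, lies within the daylight-saving period (26 October 2031 – 18 April 2032), so Tareth Station is on daylight time, UTC−09:30.
07:30 UTC − 9h30m = 22:00 Tareth Station (rolling into the previous day, 20 February 2032).

22:00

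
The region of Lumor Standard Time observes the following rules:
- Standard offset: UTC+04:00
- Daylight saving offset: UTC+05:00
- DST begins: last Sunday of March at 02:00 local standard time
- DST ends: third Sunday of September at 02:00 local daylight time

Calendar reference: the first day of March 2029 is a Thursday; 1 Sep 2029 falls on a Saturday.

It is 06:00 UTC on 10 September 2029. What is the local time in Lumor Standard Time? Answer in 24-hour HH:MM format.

1 March 2029 is a Thursday, so Sundays fall on 4, 11, 18, 25; the last is March 25.
1 September 2029 is a Saturday, so the first Sunday is September 2 and the third is September 16.
At the standard offset (UTC+04:00), 06:00 UTC + 4h = 10:00 Lumor Standard Time standard time.
Daylight saving runs 25 March – 16 September; the standard-time date in Lumor Standard Time, 10 September 2029, is inside that window, so Lumor Standard Time is at UTC+05:00.
06:00 UTC + 5h = 11:00 local.

11:00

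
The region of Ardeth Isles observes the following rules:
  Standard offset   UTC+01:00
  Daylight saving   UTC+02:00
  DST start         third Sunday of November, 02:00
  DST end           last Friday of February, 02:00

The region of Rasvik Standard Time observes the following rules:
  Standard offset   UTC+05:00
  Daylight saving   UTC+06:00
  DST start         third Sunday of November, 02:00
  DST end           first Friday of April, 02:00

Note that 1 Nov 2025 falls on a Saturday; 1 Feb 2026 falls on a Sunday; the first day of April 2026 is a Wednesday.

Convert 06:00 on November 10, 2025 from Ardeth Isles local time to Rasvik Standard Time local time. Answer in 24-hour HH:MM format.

10:00

1 November 2025 is a Saturday, so the first Sunday is November 2 and the third is November 16.
1 February 2026 is a Sunday, so Fridays fall on 6, 13, 20, 27; the last is February 27.
November 10, 2025 is outside the daylight-saving period (16 November 2025 – 27 February 2026), so Ardeth Isles is on standard time, UTC+01:00.
06:00 Ardeth Isles − 1h = 05:00 UTC.
1 November 2025 is a Saturday, so the first Sunday is November 2 and the third is November 16.
1 April 2026 is a Wednesday, so the first Friday is April 3.
At the standard offset (UTC+05:00), 05:00 UTC + 5h = 10:00 Rasvik Standard Time standard time.
The standard-time date in Rasvik Standard Time, November 10, 2025, does not fall between 16 November 2025 and 3 April 2026, so daylight saving is not in effect and Rasvik Standard Time is at UTC+05:00.
05:00 UTC + 5h = 10:00 Rasvik Standard Time.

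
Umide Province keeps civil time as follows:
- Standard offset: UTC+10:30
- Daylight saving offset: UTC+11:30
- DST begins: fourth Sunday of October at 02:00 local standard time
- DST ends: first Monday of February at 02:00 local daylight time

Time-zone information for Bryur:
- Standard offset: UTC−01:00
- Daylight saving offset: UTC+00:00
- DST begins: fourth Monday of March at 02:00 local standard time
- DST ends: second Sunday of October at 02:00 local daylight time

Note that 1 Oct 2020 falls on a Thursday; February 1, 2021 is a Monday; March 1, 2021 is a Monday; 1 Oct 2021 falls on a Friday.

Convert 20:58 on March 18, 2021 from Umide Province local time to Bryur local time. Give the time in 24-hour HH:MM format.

1 October 2020 is a Thursday, so the first Sunday is October 4 and the fourth is October 25.
1 February 2021 is a Monday, so the first Monday is February 1.
March 18, 2021 does not fall between 25 October 2020 and 1 February 2021, so daylight saving is not in effect and Umide Province is at UTC+10:30.
20:58 Umide Province − 10h30m = 10:28 UTC.
1 March 2021 is a Monday, so the first Monday is March 1 and the fourth is March 22.
1 October 2021 is a Friday, so the first Sunday is October 3 and the second is October 10.
At the standard offset (UTC−01:00), 10:28 UTC − 1h = 09:28 Bryur standard time.
Daylight saving runs 22 March – 10 October; the standard-time date in Bryur, March 18, 2021, is outside that window, so Bryur is on standard time at UTC−01:00.
10:28 UTC − 1h = 09:28 Bryur.

09:28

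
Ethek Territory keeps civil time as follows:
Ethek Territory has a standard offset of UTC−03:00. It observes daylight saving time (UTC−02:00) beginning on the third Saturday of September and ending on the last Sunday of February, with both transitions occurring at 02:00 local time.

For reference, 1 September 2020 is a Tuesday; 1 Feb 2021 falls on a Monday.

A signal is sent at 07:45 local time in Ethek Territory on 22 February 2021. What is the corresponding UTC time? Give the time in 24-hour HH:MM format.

1 September 2020 is a Tuesday, so the first Saturday is September 5 and the third is September 19.
1 February 2021 is a Monday, so Sundays fall on 7, 14, 21, 28; the last is February 28.
22 February 2021 lies within the daylight-saving period (19 September 2020 – 28 February 2021), so Ethek Territory is on daylight time, UTC−02:00.
07:45 local + 2h = 09:45 UTC.

09:45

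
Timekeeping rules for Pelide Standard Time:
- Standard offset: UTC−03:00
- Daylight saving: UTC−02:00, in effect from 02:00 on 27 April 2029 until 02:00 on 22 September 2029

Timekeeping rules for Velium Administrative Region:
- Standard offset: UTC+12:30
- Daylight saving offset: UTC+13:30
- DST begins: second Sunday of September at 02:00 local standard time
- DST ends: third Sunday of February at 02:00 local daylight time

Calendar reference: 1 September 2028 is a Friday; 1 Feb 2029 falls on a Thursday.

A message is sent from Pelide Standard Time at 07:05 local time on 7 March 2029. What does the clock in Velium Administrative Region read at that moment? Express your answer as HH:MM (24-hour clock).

22:35

7 March 2029 does not fall between 27 April and 22 September, so daylight saving is not in effect and Pelide Standard Time is at UTC−03:00.
07:05 Pelide Standard Time + 3h = 10:05 UTC.
1 September 2028 is a Friday, so the first Sunday is September 3 and the second is September 10.
1 February 2029 is a Thursday, so the first Sunday is February 4 and the third is February 18.
At the standard offset (UTC+12:30), 10:05 UTC + 12h30m = 22:35 Velium Administrative Region standard time.
Daylight saving runs 10 September 2028 – 18 February 2029; the standard-time date in Velium Administrative Region, 7 March 2029, is outside that window, so Velium Administrative Region is on standard time at UTC+12:30.
10:05 UTC + 12h30m = 22:35 Velium Administrative Region.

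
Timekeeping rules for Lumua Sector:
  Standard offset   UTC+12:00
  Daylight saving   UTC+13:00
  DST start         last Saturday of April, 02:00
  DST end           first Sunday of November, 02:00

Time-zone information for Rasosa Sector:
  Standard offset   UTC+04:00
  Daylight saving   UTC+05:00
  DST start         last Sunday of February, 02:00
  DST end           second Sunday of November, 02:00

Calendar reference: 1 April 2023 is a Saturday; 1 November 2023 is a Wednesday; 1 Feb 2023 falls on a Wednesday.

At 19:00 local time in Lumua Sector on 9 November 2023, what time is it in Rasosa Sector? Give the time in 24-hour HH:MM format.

12:00

1 April 2023 is a Saturday, so Saturdays fall on 1, 8, 15, 22, 29; the last is April 29.
1 November 2023 is a Wednesday, so the first Sunday is November 5.
9 November 2023 is outside the daylight-saving period (29 April – 5 November), so Lumua Sector is on standard time, UTC+12:00.
19:00 Lumua Sector − 12h = 07:00 UTC.
1 February 2023 is a Wednesday, so Sundays fall on 5, 12, 19, 26; the last is February 26.
1 November 2023 is a Wednesday, so the first Sunday is November 5 and the second is November 12.
At the standard offset (UTC+04:00), 07:00 UTC + 4h = 11:00 Rasosa Sector standard time.
The standard-time date in Rasosa Sector, 9 November 2023, falls between 26 February and 12 November, so daylight saving is in effect and Rasosa Sector is at UTC+05:00.
07:00 UTC + 5h = 12:00 Rasosa Sector.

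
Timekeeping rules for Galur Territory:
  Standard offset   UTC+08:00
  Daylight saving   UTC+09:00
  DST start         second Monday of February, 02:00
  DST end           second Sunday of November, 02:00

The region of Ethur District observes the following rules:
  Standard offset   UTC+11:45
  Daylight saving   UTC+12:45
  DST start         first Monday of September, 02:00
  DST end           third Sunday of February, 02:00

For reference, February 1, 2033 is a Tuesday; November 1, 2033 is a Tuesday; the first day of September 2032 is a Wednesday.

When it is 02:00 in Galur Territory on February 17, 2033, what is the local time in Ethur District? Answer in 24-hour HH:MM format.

05:45

1 February 2033 is a Tuesday, so the first Monday is February 7 and the second is February 14.
1 November 2033 is a Tuesday, so the first Sunday is November 6 and the second is November 13.
Daylight saving runs 14 February – 13 November; February 17, 2033 is inside that window, so Galur Territory is at UTC+09:00.
02:00 Galur Territory − 9h = 17:00 UTC (rolling into the previous day, 16 February 2033).
1 September 2032 is a Wednesday, so the first Monday is September 6.
1 February 2033 is a Tuesday, so the first Sunday is February 6 and the third is February 20.
At the standard offset (UTC+11:45), 17:00 UTC + 11h45m = 04:45 Ethur District standard time (rolling into the next day, 17 February 2033).
The standard-time date in Ethur District, February 17, 2033, falls between 6 September 2032 and 20 February 2033, so daylight saving is in effect and Ethur District is at UTC+12:45.
17:00 UTC + 12h45m = 05:45 Ethur District (rolling into the next day, 17 February 2033).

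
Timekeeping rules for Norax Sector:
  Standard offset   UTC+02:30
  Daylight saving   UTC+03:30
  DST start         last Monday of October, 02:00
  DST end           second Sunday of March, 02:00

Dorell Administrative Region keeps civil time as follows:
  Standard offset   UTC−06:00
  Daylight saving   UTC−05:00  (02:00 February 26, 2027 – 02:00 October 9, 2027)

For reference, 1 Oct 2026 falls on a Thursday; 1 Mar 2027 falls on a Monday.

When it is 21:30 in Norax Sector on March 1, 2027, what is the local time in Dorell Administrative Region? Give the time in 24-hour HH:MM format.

1 October 2026 is a Thursday, so Mondays fall on 5, 12, 19, 26; the last is October 26.
1 March 2027 is a Monday, so the first Sunday is March 7 and the second is March 14.
March 1, 2027 lies within the daylight-saving period (26 October 2026 – 14 March 2027), so Norax Sector is on daylight time, UTC+03:30.
21:30 Norax Sector − 3h30m = 18:00 UTC.
At the standard offset (UTC−06:00), 18:00 UTC − 6h = 12:00 Dorell Administrative Region standard time.
The standard-time date in Dorell Administrative Region, March 1, 2027, falls between 26 February and 9 October, so daylight saving is in effect and Dorell Administrative Region is at UTC−05:00.
18:00 UTC − 5h = 13:00 Dorell Administrative Region.

13:00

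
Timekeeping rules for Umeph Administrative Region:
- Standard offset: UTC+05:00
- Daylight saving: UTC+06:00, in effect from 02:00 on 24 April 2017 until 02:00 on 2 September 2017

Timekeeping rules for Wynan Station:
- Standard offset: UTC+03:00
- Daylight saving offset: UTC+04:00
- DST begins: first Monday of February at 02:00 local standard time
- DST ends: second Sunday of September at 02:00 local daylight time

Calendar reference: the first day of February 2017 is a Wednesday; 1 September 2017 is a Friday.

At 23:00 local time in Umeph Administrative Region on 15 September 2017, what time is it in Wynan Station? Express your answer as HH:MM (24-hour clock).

21:00

15 September 2017 is outside the daylight-saving period (24 April – 2 September), so Umeph Administrative Region is on standard time, UTC+05:00.
23:00 Umeph Administrative Region − 5h = 18:00 UTC.
1 February 2017 is a Wednesday, so the first Monday is February 6.
1 September 2017 is a Friday, so the first Sunday is September 3 and the second is September 10.
At the standard offset (UTC+03:00), 18:00 UTC + 3h = 21:00 Wynan Station standard time.
Daylight saving runs 6 February – 10 September; the standard-time date in Wynan Station, 15 September 2017, is outside that window, so Wynan Station is on standard time at UTC+03:00.
18:00 UTC + 3h = 21:00 Wynan Station.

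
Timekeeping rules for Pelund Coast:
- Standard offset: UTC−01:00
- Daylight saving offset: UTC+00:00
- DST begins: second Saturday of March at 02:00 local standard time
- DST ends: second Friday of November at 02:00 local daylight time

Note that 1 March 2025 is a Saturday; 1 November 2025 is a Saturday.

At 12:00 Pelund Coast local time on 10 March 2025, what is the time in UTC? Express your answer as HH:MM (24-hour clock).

12:00

1 March 2025 is a Saturday, so the first Saturday is March 1 and the second is March 8.
1 November 2025 is a Saturday, so the first Friday is November 7 and the second is November 14.
10 March 2025 falls between 8 March and 14 November, so daylight saving is in effect and Pelund Coast is at UTC+00:00.
12:00 local − 0h = 12:00 UTC.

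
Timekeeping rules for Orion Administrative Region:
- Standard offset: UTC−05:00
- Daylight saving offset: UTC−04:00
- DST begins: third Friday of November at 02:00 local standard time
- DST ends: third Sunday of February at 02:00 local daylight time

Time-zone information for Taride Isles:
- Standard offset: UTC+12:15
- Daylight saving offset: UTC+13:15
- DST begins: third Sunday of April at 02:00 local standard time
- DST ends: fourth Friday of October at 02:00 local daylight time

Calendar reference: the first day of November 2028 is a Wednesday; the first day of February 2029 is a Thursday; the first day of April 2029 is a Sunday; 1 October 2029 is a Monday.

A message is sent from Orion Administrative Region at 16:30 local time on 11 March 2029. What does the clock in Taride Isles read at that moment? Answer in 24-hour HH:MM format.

09:45

1 November 2028 is a Wednesday, so the first Friday is November 3 and the third is November 17.
1 February 2029 is a Thursday, so the first Sunday is February 4 and the third is February 18.
Daylight saving runs 17 November 2028 – 18 February 2029; 11 March 2029 is outside that window, so Orion Administrative Region is on standard time at UTC−05:00.
16:30 Orion Administrative Region + 5h = 21:30 UTC.
1 April 2029 is a Sunday, so the first Sunday is April 1 and the third is April 15.
1 October 2029 is a Monday, so the first Friday is October 5 and the fourth is October 26.
At the standard offset (UTC+12:15), 21:30 UTC + 12h15m = 09:45 Taride Isles standard time (rolling into the next day, 12 March 2029).
The standard-time date in Taride Isles, 12 March 2029, does not fall between 15 April and 26 October, so daylight saving is not in effect and Taride Isles is at UTC+12:15.
21:30 UTC + 12h15m = 09:45 Taride Isles (rolling into the next day, 12 March 2029).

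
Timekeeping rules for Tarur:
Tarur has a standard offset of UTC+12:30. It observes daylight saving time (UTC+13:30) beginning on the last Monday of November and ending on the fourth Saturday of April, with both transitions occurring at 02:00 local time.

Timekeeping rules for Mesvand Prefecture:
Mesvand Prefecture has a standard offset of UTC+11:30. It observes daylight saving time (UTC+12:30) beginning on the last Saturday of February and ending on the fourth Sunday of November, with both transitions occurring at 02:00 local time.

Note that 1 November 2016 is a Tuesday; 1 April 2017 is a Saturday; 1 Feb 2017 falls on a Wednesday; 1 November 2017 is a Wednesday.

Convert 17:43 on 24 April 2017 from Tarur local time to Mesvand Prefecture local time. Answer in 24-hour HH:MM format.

17:43

1 November 2016 is a Tuesday, so Mondays fall on 7, 14, 21, 28; the last is November 28.
1 April 2017 is a Saturday, so the first Saturday is April 1 and the fourth is April 22.
24 April 2017 is outside the daylight-saving period (28 November 2016 – 22 April 2017), so Tarur is on standard time, UTC+12:30.
17:43 Tarur − 12h30m = 05:13 UTC.
1 February 2017 is a Wednesday, so Saturdays fall on 4, 11, 18, 25; the last is February 25.
1 November 2017 is a Wednesday, so the first Sunday is November 5 and the fourth is November 26.
At the standard offset (UTC+11:30), 05:13 UTC + 11h30m = 16:43 Mesvand Prefecture standard time.
The standard-time date in Mesvand Prefecture, 24 April 2017, falls between 25 February and 26 November, so daylight saving is in effect and Mesvand Prefecture is at UTC+12:30.
05:13 UTC + 12h30m = 17:43 Mesvand Prefecture.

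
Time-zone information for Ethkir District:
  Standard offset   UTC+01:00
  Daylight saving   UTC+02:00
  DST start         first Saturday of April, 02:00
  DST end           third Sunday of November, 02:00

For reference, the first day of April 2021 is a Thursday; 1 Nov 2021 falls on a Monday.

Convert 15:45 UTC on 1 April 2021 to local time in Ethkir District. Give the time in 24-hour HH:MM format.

1 April 2021 is a Thursday, so the first Saturday is April 3.
1 November 2021 is a Monday, so the first Sunday is November 7 and the third is November 21.
At the standard offset (UTC+01:00), 15:45 UTC + 1h = 16:45 Ethkir District standard time.
The standard-time date in Ethkir District, 1 April 2021, is outside the daylight-saving period (3 April – 21 November), so Ethkir District is on standard time, UTC+01:00.
15:45 UTC + 1h = 16:45 local.

16:45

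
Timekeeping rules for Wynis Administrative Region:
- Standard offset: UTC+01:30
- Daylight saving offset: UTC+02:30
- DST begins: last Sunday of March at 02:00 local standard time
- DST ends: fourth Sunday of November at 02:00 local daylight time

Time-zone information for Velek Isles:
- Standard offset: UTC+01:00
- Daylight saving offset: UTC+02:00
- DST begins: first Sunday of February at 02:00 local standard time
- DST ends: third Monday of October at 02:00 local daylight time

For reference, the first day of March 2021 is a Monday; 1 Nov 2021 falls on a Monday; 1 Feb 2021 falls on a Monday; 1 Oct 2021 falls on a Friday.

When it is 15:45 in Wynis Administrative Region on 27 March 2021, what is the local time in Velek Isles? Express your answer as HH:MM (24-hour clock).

16:15

1 March 2021 is a Monday, so Sundays fall on 7, 14, 21, 28; the last is March 28.
1 November 2021 is a Monday, so the first Sunday is November 7 and the fourth is November 28.
Daylight saving runs 28 March – 28 November; 27 March 2021 is outside that window, so Wynis Administrative Region is on standard time at UTC+01:30.
15:45 Wynis Administrative Region − 1h30m = 14:15 UTC.
1 February 2021 is a Monday, so the first Sunday is February 7.
1 October 2021 is a Friday, so the first Monday is October 4 and the third is October 18.
At the standard offset (UTC+01:00), 14:15 UTC + 1h = 15:15 Velek Isles standard time.
The standard-time date in Velek Isles, 27 March 2021, falls between 7 February and 18 October, so daylight saving is in effect and Velek Isles is at UTC+02:00.
14:15 UTC + 2h = 16:15 Velek Isles.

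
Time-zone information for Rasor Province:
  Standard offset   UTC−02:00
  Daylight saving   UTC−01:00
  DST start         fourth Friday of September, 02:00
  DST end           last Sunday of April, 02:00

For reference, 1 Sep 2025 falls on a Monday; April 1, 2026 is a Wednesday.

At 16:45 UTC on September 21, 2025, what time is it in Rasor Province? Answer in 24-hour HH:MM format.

14:45

1 September 2025 is a Monday, so the first Friday is September 5 and the fourth is September 26.
1 April 2026 is a Wednesday, so Sundays fall on 5, 12, 19, 26; the last is April 26.
At the standard offset (UTC−02:00), 16:45 UTC − 2h = 14:45 Rasor Province standard time.
The standard-time date in Rasor Province, September 21, 2025, is outside the daylight-saving period (26 September 2025 – 26 April 2026), so Rasor Province is on standard time, UTC−02:00.
16:45 UTC − 2h = 14:45 local.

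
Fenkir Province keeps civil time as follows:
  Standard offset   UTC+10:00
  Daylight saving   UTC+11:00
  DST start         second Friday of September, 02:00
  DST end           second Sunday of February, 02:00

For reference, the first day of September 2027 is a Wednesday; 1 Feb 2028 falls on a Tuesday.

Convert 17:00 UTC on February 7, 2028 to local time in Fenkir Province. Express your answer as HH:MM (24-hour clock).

04:00

1 September 2027 is a Wednesday, so the first Friday is September 3 and the second is September 10.
1 February 2028 is a Tuesday, so the first Sunday is February 6 and the second is February 13.
At the standard offset (UTC+10:00), 17:00 UTC + 10h = 03:00 Fenkir Province standard time (rolling into the next day, 8 February 2028).
The standard-time date in Fenkir Province, February 8, 2028, lies within the daylight-saving period (10 September 2027 – 13 February 2028), so Fenkir Province is on daylight time, UTC+11:00.
17:00 UTC + 11h = 04:00 local (rolling into the next day, 8 February 2028).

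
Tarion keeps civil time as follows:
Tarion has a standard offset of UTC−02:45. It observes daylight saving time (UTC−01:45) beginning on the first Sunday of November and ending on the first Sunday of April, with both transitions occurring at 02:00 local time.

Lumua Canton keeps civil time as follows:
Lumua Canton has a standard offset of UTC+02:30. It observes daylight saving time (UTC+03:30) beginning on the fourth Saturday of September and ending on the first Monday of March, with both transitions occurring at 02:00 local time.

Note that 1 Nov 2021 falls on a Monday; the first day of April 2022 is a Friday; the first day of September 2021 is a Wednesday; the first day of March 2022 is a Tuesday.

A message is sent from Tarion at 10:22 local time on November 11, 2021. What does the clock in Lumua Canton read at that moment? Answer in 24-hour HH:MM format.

1 November 2021 is a Monday, so the first Sunday is November 7.
1 April 2022 is a Friday, so the first Sunday is April 3.
November 11, 2021 lies within the daylight-saving period (7 November 2021 – 3 April 2022), so Tarion is on daylight time, UTC−01:45.
10:22 Tarion + 1h45m = 12:07 UTC.
1 September 2021 is a Wednesday, so the first Saturday is September 4 and the fourth is September 25.
1 March 2022 is a Tuesday, so the first Monday is March 7.
At the standard offset (UTC+02:30), 12:07 UTC + 2h30m = 14:37 Lumua Canton standard time.
The standard-time date in Lumua Canton, November 11, 2021, falls between 25 September 2021 and 7 March 2022, so daylight saving is in effect and Lumua Canton is at UTC+03:30.
12:07 UTC + 3h30m = 15:37 Lumua Canton.

15:37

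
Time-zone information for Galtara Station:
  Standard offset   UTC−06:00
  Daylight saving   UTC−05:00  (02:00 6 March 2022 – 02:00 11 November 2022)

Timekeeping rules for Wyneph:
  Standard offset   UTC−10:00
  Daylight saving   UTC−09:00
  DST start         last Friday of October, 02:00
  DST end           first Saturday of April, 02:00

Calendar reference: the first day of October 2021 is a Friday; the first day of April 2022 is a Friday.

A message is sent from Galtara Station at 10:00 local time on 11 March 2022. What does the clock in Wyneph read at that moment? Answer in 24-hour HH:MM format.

11 March 2022 falls between 6 March and 11 November, so daylight saving is in effect and Galtara Station is at UTC−05:00.
10:00 Galtara Station + 5h = 15:00 UTC.
1 October 2021 is a Friday, so Fridays fall on 1, 8, 15, 22, 29; the last is October 29.
1 April 2022 is a Friday, so the first Saturday is April 2.
At the standard offset (UTC−10:00), 15:00 UTC − 10h = 05:00 Wyneph standard time.
The standard-time date in Wyneph, 11 March 2022, falls between 29 October 2021 and 2 April 2022, so daylight saving is in effect and Wyneph is at UTC−09:00.
15:00 UTC − 9h = 06:00 Wyneph.

06:00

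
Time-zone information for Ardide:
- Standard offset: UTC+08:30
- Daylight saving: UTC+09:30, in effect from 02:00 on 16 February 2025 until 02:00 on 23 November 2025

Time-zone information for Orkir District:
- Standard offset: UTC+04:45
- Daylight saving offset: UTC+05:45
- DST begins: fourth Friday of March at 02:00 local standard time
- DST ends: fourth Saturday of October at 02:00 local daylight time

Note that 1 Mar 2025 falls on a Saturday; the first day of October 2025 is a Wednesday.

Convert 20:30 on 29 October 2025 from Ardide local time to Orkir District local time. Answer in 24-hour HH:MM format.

15:45

Daylight saving runs 16 February – 23 November; 29 October 2025 is inside that window, so Ardide is at UTC+09:30.
20:30 Ardide − 9h30m = 11:00 UTC.
1 March 2025 is a Saturday, so the first Friday is March 7 and the fourth is March 28.
1 October 2025 is a Wednesday, so the first Saturday is October 4 and the fourth is October 25.
At the standard offset (UTC+04:45), 11:00 UTC + 4h45m = 15:45 Orkir District standard time.
Daylight saving runs 28 March – 25 October; the standard-time date in Orkir District, 29 October 2025, is outside that window, so Orkir District is on standard time at UTC+04:45.
11:00 UTC + 4h45m = 15:45 Orkir District.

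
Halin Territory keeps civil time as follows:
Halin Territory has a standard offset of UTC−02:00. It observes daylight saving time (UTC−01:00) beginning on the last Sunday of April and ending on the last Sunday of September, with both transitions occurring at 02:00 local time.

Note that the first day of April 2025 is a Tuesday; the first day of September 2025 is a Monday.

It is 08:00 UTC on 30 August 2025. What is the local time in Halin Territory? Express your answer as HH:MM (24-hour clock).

1 April 2025 is a Tuesday, so Sundays fall on 6, 13, 20, 27; the last is April 27.
1 September 2025 is a Monday, so Sundays fall on 7, 14, 21, 28; the last is September 28.
At the standard offset (UTC−02:00), 08:00 UTC − 2h = 06:00 Halin Territory standard time.
Daylight saving runs 27 April – 28 September; the standard-time date in Halin Territory, 30 August 2025, is inside that window, so Halin Territory is at UTC−01:00.
08:00 UTC − 1h = 07:00 local.

07:00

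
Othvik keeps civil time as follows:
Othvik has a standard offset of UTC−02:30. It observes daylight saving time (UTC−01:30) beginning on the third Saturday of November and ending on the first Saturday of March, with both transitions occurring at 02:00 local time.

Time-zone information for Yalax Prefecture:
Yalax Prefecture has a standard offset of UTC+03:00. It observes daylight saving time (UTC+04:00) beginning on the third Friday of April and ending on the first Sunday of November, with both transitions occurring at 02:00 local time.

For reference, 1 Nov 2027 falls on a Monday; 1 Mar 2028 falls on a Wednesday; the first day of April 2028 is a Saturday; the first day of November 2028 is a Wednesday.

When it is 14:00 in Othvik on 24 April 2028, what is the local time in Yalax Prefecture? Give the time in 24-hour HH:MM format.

1 November 2027 is a Monday, so the first Saturday is November 6 and the third is November 20.
1 March 2028 is a Wednesday, so the first Saturday is March 4.
Daylight saving runs 20 November 2027 – 4 March 2028; 24 April 2028 is outside that window, so Othvik is on standard time at UTC−02:30.
14:00 Othvik + 2h30m = 16:30 UTC.
1 April 2028 is a Saturday, so the first Friday is April 7 and the third is April 21.
1 November 2028 is a Wednesday, so the first Sunday is November 5.
At the standard offset (UTC+03:00), 16:30 UTC + 3h = 19:30 Yalax Prefecture standard time.
The standard-time date in Yalax Prefecture, 24 April 2028, lies within the daylight-saving period (21 April – 5 November), so Yalax Prefecture is on daylight time, UTC+04:00.
16:30 UTC + 4h = 20:30 Yalax Prefecture.

20:30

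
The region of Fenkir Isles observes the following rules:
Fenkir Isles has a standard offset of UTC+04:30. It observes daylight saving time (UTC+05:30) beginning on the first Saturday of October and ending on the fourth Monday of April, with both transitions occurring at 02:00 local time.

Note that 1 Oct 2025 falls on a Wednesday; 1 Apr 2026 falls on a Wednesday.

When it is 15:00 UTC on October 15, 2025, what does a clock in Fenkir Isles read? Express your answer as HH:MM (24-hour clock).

1 October 2025 is a Wednesday, so the first Saturday is October 4.
1 April 2026 is a Wednesday, so the first Monday is April 6 and the fourth is April 27.
At the standard offset (UTC+04:30), 15:00 UTC + 4h30m = 19:30 Fenkir Isles standard time.
Daylight saving runs 4 October 2025 – 27 April 2026; the standard-time date in Fenkir Isles, October 15, 2025, is inside that window, so Fenkir Isles is at UTC+05:30.
15:00 UTC + 5h30m = 20:30 local.

20:30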